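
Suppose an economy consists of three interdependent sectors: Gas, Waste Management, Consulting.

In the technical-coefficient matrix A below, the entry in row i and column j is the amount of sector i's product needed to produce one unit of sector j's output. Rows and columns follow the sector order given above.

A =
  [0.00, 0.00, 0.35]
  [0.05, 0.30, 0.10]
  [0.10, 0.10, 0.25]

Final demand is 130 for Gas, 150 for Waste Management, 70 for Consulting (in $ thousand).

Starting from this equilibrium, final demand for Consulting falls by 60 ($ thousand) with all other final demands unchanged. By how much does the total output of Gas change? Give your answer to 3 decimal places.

I − A =
  [   1.00     0.00    -0.35]
  [  -0.05     0.70    -0.10]
  [  -0.10    -0.10     0.75]
Cofactors of I−A, C_ij = (−1)^(i+j)·(minor ij) (rows/columns in the sector order above):
  C_11 = (0.70)(0.75) − (-0.10)(-0.10) = 0.5150
  C_12 = −[(-0.05)(0.75) − (-0.10)(-0.10)] = 0.0475
  C_13 = (-0.05)(-0.10) − (0.70)(-0.10) = 0.0750
  C_21 = −[(0.00)(0.75) − (-0.35)(-0.10)] = 0.0350
  C_22 = (1.00)(0.75) − (-0.35)(-0.10) = 0.7150
  C_23 = −[(1.00)(-0.10) − (0.00)(-0.10)] = 0.1000
  C_31 = (0.00)(-0.10) − (-0.35)(0.70) = 0.2450
  C_32 = −[(1.00)(-0.10) − (-0.35)(-0.05)] = 0.1175
  C_33 = (1.00)(0.70) − (0.00)(-0.05) = 0.7000
det(I−A) = Σ_j (I−A)_1j·C_1j = (1.00)(0.5150) + (0.00)(0.0475) + (-0.35)(0.0750) = 0.48875
adj(I−A) = Cᵀ =
  [ 0.5150   0.0350   0.2450]
  [ 0.0475   0.7150   0.1175]
  [ 0.0750   0.1000   0.7000]
(I − A)⁻¹ = adj(I−A) / det(I−A) ≈
  [   1.0537     0.0716     0.5013]
  [   0.0972     1.4629     0.2404]
  [   0.1535     0.2046     1.4322]
Δx = (I − A)⁻¹ Δd with Δd having -60 in the Consulting component and 0 elsewhere.
So Δx_G = L_GC · (-60), where L_GC = adj(I−A)_GC / det(I−A) = 0.2450 / 0.48875.
Δx_G = 0.2450 × (-60) / 0.48875 = -14.70 / 0.48875 ≈ -30.077.

Δx_G = -30.077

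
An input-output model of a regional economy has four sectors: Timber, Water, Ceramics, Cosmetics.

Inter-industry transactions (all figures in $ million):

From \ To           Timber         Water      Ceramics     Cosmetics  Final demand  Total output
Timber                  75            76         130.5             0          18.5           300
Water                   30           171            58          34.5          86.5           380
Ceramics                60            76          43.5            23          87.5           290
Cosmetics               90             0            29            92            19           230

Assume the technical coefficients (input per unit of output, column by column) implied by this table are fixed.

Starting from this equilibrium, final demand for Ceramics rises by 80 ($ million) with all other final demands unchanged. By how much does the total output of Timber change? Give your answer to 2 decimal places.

Δx_1 = 121.90

Technical coefficients a_ij = z_ij / X_j:
  a_11 = 75/300 = 0.25, a_21 = 30/300 = 0.10, a_31 = 60/300 = 0.20, a_41 = 90/300 = 0.30
  a_12 = 76/380 = 0.20, a_22 = 171/380 = 0.45, a_32 = 76/380 = 0.20, a_42 = 0/380 = 0.00
  a_13 = 130.5/290 = 0.45, a_23 = 58/290 = 0.20, a_33 = 43.5/290 = 0.15, a_43 = 29/290 = 0.10
  a_14 = 0/230 = 0.00, a_24 = 34.5/230 = 0.15, a_34 = 23/230 = 0.10, a_44 = 92/230 = 0.40
I − A =
  [   0.75    -0.20    -0.45     0.00]
  [  -0.10     0.55    -0.20    -0.15]
  [  -0.20    -0.20     0.85    -0.10]
  [  -0.30     0.00    -0.10     0.60]
Compute the cofactors C_ij = (−1)^(i+j)·(3×3 minor ij) of I−A; the adjugate is their transpose:
adj(I−A) = Cᵀ =
  [ 0.248000   0.154000   0.175500   0.067750]
  [ 0.121250   0.307500   0.148500   0.101625]
  [ 0.103500   0.120000   0.226500   0.067750]
  [ 0.141250   0.097000   0.125500   0.237125]
det(I−A) = Σ_j (I−A)_1j·C_1j = (0.75)(0.248000) + (-0.20)(0.121250) + (-0.45)(0.103500) + (0.00)(0.141250) = 0.115175
(I − A)⁻¹ = adj(I−A) / det(I−A) ≈
  [   2.1532     1.3371     1.5238     0.5882]
  [   1.0527     2.6699     1.2893     0.8824]
  [   0.8986     1.0419     1.9666     0.5882]
  [   1.2264     0.8422     1.0896     2.0588]
Δx = (I − A)⁻¹ Δd with Δd having +80 in the Ceramics component and 0 elsewhere.
So Δx_1 = L_13 · (+80), where L_13 = adj(I−A)_13 / det(I−A) = 0.175500 / 0.115175.
Δx_1 = 0.175500 × (+80) / 0.115175 = 14.04 / 0.115175 ≈ 121.90.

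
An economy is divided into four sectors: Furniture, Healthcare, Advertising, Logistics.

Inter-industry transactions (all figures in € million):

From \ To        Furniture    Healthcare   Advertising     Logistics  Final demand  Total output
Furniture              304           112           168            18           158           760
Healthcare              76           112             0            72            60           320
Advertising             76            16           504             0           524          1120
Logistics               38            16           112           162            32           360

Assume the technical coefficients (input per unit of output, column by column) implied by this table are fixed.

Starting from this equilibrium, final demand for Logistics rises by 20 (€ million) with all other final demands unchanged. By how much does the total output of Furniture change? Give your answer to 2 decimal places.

Δx_1 = 12.34

Technical coefficients a_ij = z_ij / X_j:
  a_11 = 304/760 = 0.40, a_21 = 76/760 = 0.10, a_31 = 76/760 = 0.10, a_41 = 38/760 = 0.05
  a_12 = 112/320 = 0.35, a_22 = 112/320 = 0.35, a_32 = 16/320 = 0.05, a_42 = 16/320 = 0.05
  a_13 = 168/1120 = 0.15, a_23 = 0/1120 = 0.00, a_33 = 504/1120 = 0.45, a_43 = 112/1120 = 0.10
  a_14 = 18/360 = 0.05, a_24 = 72/360 = 0.20, a_34 = 0/360 = 0.00, a_44 = 162/360 = 0.45
I − A =
  [   0.60    -0.35    -0.15    -0.05]
  [  -0.10     0.65     0.00    -0.20]
  [  -0.10    -0.05     0.55     0.00]
  [  -0.05    -0.05    -0.10     0.55]
Compute the cofactors C_ij = (−1)^(i+j)·(3×3 minor ij) of I−A; the adjugate is their transpose:
adj(I−A) = Cᵀ =
  [ 0.190125   0.111625   0.062375   0.057875]
  [ 0.037750   0.171375   0.022250   0.065750]
  [ 0.038000   0.035875   0.183875   0.016500]
  [ 0.027625   0.032250   0.041125   0.184750]
det(I−A) = Σ_j (I−A)_1j·C_1j = (0.60)(0.190125) + (-0.35)(0.037750) + (-0.15)(0.038000) + (-0.05)(0.027625) = 0.09378125
(I − A)⁻¹ = adj(I−A) / det(I−A) ≈
  [   2.0273     1.1903     0.6651     0.6171]
  [   0.4025     1.8274     0.2373     0.7011]
  [   0.4052     0.3825     1.9607     0.1759]
  [   0.2946     0.3439     0.4385     1.9700]
Δx = (I − A)⁻¹ Δd with Δd having +20 in the Logistics component and 0 elsewhere.
So Δx_1 = L_14 · (+20), where L_14 = adj(I−A)_14 / det(I−A) = 0.057875 / 0.09378125.
Δx_1 = 0.057875 × (+20) / 0.09378125 = 1.1575 / 0.09378125 ≈ 12.34.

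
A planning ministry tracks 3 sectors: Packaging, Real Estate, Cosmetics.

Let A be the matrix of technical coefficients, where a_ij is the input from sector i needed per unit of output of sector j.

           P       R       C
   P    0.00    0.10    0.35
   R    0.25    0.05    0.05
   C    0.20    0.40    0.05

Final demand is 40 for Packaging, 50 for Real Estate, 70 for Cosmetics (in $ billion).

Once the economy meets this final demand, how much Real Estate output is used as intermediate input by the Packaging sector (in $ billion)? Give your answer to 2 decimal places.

z_RP = 23.36

I − A =
  [   1.00    -0.10    -0.35]
  [  -0.25     0.95    -0.05]
  [  -0.20    -0.40     0.95]
Cofactors of I−A, C_ij = (−1)^(i+j)·(minor ij) (rows/columns in the sector order above):
  C_11 = (0.95)(0.95) − (-0.05)(-0.40) = 0.8825
  C_12 = −[(-0.25)(0.95) − (-0.05)(-0.20)] = 0.2475
  C_13 = (-0.25)(-0.40) − (0.95)(-0.20) = 0.2900
  C_21 = −[(-0.10)(0.95) − (-0.35)(-0.40)] = 0.2350
  C_22 = (1.00)(0.95) − (-0.35)(-0.20) = 0.8800
  C_23 = −[(1.00)(-0.40) − (-0.10)(-0.20)] = 0.4200
  C_31 = (-0.10)(-0.05) − (-0.35)(0.95) = 0.3375
  C_32 = −[(1.00)(-0.05) − (-0.35)(-0.25)] = 0.1375
  C_33 = (1.00)(0.95) − (-0.10)(-0.25) = 0.9250
det(I−A) = Σ_j (I−A)_1j·C_1j = (1.00)(0.8825) + (-0.10)(0.2475) + (-0.35)(0.2900) = 0.75625
adj(I−A) = Cᵀ =
  [ 0.8825   0.2350   0.3375]
  [ 0.2475   0.8800   0.1375]
  [ 0.2900   0.4200   0.9250]
(I − A)⁻¹ = adj(I−A) / det(I−A) ≈
  [   1.1669     0.3107     0.4463]
  [   0.3273     1.1636     0.1818]
  [   0.3835     0.5554     1.2231]
First solve x = (I − A)⁻¹ d = adj(I−A)·d / det(I−A); in particular x_P = (0.8825·40 + 0.2350·50 + 0.3375·70) / 0.75625 = 70.675 / 0.75625 ≈ 93.4545.
Intermediate flow from R to P: z_RP = a_RP · x_P = 0.25 × 70.675 / 0.75625 = 17.66875 / 0.75625 ≈ 23.36.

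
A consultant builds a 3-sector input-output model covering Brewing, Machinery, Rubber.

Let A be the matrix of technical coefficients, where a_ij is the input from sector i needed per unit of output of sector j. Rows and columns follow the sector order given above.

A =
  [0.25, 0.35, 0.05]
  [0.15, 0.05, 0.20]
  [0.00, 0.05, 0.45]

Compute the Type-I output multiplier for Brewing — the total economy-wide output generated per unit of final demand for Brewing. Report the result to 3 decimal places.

I − A =
  [   0.75    -0.35    -0.05]
  [  -0.15     0.95    -0.20]
  [   0.00    -0.05     0.55]
Cofactors of I−A, C_ij = (−1)^(i+j)·(minor ij) (rows/columns in the sector order above):
  C_11 = (0.95)(0.55) − (-0.20)(-0.05) = 0.5125
  C_12 = −[(-0.15)(0.55) − (-0.20)(0.00)] = 0.0825
  C_13 = (-0.15)(-0.05) − (0.95)(0.00) = 0.0075
  C_21 = −[(-0.35)(0.55) − (-0.05)(-0.05)] = 0.1950
  C_22 = (0.75)(0.55) − (-0.05)(0.00) = 0.4125
  C_23 = −[(0.75)(-0.05) − (-0.35)(0.00)] = 0.0375
  C_31 = (-0.35)(-0.20) − (-0.05)(0.95) = 0.1175
  C_32 = −[(0.75)(-0.20) − (-0.05)(-0.15)] = 0.1575
  C_33 = (0.75)(0.95) − (-0.35)(-0.15) = 0.6600
det(I−A) = Σ_j (I−A)_1j·C_1j = (0.75)(0.5125) + (-0.35)(0.0825) + (-0.05)(0.0075) = 0.355125
adj(I−A) = Cᵀ =
  [ 0.5125   0.1950   0.1175]
  [ 0.0825   0.4125   0.1575]
  [ 0.0075   0.0375   0.6600]
(I − A)⁻¹ = adj(I−A) / det(I−A) ≈
  [   1.4432     0.5491     0.3309]
  [   0.2323     1.1616     0.4435]
  [   0.0211     0.1056     1.8585]
The output multiplier for sector j is the column-j sum of the Leontief inverse (I − A)⁻¹ = adj(I−A) / det(I−A).
Column B of adj(I−A): (0.5125, 0.0825, 0.0075); det(I−A) = 0.355125.
m_B = (0.5125 + 0.0825 + 0.0075) / 0.355125 = 0.6025 / 0.355125 ≈ 1.697.

m_B = 1.697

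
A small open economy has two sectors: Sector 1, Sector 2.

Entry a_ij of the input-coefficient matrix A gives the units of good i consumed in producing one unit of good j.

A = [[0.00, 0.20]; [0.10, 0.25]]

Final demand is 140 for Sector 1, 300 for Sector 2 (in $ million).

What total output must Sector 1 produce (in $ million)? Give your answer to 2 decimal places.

x_1 = 226.03

I − A =
  [   1.00    -0.20]
  [  -0.10     0.75]
det(I−A) = (1.00)(0.75) − (-0.20)(-0.10) = 0.7300
adj(I−A) = [[0.75, 0.20], [0.10, 1.00]]
(I − A)⁻¹ = adj(I−A) / det(I−A) ≈
  [   1.0274     0.2740]
  [   0.1370     1.3699]
x = (I − A)⁻¹ d = adj(I−A)·d / det(I−A), with det(I−A) = 0.7300:
  x_1 = (0.75·140 + 0.20·300) / 0.7300 = 165.00 / 0.7300 ≈ 226.03
  x_2 = (0.10·140 + 1.00·300) / 0.7300 = 314.00 / 0.7300 ≈ 430.14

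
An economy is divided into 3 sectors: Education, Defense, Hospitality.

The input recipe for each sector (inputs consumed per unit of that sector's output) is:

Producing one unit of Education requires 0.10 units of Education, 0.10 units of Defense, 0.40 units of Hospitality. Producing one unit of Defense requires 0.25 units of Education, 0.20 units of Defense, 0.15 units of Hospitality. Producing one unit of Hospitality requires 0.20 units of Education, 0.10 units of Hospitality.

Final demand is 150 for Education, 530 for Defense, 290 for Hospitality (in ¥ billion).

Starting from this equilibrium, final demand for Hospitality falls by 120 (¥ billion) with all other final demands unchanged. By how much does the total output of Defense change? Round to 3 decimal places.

Δx_2 = -4.297

I − A =
  [   0.90    -0.25    -0.20]
  [  -0.10     0.80     0.00]
  [  -0.40    -0.15     0.90]
Cofactors of I−A, C_ij = (−1)^(i+j)·(minor ij) (rows/columns in the sector order above):
  C_11 = (0.80)(0.90) − (0.00)(-0.15) = 0.7200
  C_12 = −[(-0.10)(0.90) − (0.00)(-0.40)] = 0.0900
  C_13 = (-0.10)(-0.15) − (0.80)(-0.40) = 0.3350
  C_21 = −[(-0.25)(0.90) − (-0.20)(-0.15)] = 0.2550
  C_22 = (0.90)(0.90) − (-0.20)(-0.40) = 0.7300
  C_23 = −[(0.90)(-0.15) − (-0.25)(-0.40)] = 0.2350
  C_31 = (-0.25)(0.00) − (-0.20)(0.80) = 0.1600
  C_32 = −[(0.90)(0.00) − (-0.20)(-0.10)] = 0.0200
  C_33 = (0.90)(0.80) − (-0.25)(-0.10) = 0.6950
det(I−A) = Σ_j (I−A)_1j·C_1j = (0.90)(0.7200) + (-0.25)(0.0900) + (-0.20)(0.3350) = 0.5585
adj(I−A) = Cᵀ =
  [ 0.7200   0.2550   0.1600]
  [ 0.0900   0.7300   0.0200]
  [ 0.3350   0.2350   0.6950]
(I − A)⁻¹ = adj(I−A) / det(I−A) ≈
  [   1.2892     0.4566     0.2865]
  [   0.1611     1.3071     0.0358]
  [   0.5998     0.4208     1.2444]
Δx = (I − A)⁻¹ Δd with Δd having -120 in the Hospitality component and 0 elsewhere.
So Δx_2 = L_23 · (-120), where L_23 = adj(I−A)_23 / det(I−A) = 0.0200 / 0.5585.
Δx_2 = 0.0200 × (-120) / 0.5585 = -2.40 / 0.5585 ≈ -4.297.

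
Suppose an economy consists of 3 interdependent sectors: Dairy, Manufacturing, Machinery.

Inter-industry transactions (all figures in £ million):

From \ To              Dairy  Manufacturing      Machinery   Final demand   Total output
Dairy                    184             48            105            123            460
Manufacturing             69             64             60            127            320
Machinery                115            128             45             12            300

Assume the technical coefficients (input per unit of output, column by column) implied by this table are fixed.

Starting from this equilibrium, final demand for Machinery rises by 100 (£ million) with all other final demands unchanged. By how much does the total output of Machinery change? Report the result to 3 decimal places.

Δx_3 = 188.757

Technical coefficients a_ij = z_ij / X_j:
  a_11 = 184/460 = 0.40, a_21 = 69/460 = 0.15, a_31 = 115/460 = 0.25
  a_12 = 48/320 = 0.15, a_22 = 64/320 = 0.20, a_32 = 128/320 = 0.40
  a_13 = 105/300 = 0.35, a_23 = 60/300 = 0.20, a_33 = 45/300 = 0.15
I − A =
  [   0.60    -0.15    -0.35]
  [  -0.15     0.80    -0.20]
  [  -0.25    -0.40     0.85]
Cofactors of I−A, C_ij = (−1)^(i+j)·(minor ij) (rows/columns in the sector order above):
  C_11 = (0.80)(0.85) − (-0.20)(-0.40) = 0.6000
  C_12 = −[(-0.15)(0.85) − (-0.20)(-0.25)] = 0.1775
  C_13 = (-0.15)(-0.40) − (0.80)(-0.25) = 0.2600
  C_21 = −[(-0.15)(0.85) − (-0.35)(-0.40)] = 0.2675
  C_22 = (0.60)(0.85) − (-0.35)(-0.25) = 0.4225
  C_23 = −[(0.60)(-0.40) − (-0.15)(-0.25)] = 0.2775
  C_31 = (-0.15)(-0.20) − (-0.35)(0.80) = 0.3100
  C_32 = −[(0.60)(-0.20) − (-0.35)(-0.15)] = 0.1725
  C_33 = (0.60)(0.80) − (-0.15)(-0.15) = 0.4575
det(I−A) = Σ_j (I−A)_1j·C_1j = (0.60)(0.6000) + (-0.15)(0.1775) + (-0.35)(0.2600) = 0.242375
adj(I−A) = Cᵀ =
  [ 0.6000   0.2675   0.3100]
  [ 0.1775   0.4225   0.1725]
  [ 0.2600   0.2775   0.4575]
(I − A)⁻¹ = adj(I−A) / det(I−A) ≈
  [   2.4755     1.1037     1.2790]
  [   0.7323     1.7432     0.7117]
  [   1.0727     1.1449     1.8876]
Δx = (I − A)⁻¹ Δd with Δd having +100 in the Machinery component and 0 elsewhere.
So Δx_3 = L_33 · (+100), where L_33 = adj(I−A)_33 / det(I−A) = 0.4575 / 0.242375.
Δx_3 = 0.4575 × (+100) / 0.242375 = 45.75 / 0.242375 ≈ 188.757.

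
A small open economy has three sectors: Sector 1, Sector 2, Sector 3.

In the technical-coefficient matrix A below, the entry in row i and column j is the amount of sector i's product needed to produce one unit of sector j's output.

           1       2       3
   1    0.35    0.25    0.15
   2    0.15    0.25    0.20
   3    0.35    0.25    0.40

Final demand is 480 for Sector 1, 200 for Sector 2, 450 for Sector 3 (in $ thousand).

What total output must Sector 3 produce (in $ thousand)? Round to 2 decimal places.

x_3 = 2265.71

I − A =
  [   0.65    -0.25    -0.15]
  [  -0.15     0.75    -0.20]
  [  -0.35    -0.25     0.60]
Cofactors of I−A, C_ij = (−1)^(i+j)·(minor ij) (rows/columns in the sector order above):
  C_11 = (0.75)(0.60) − (-0.20)(-0.25) = 0.4000
  C_12 = −[(-0.15)(0.60) − (-0.20)(-0.35)] = 0.1600
  C_13 = (-0.15)(-0.25) − (0.75)(-0.35) = 0.3000
  C_21 = −[(-0.25)(0.60) − (-0.15)(-0.25)] = 0.1875
  C_22 = (0.65)(0.60) − (-0.15)(-0.35) = 0.3375
  C_23 = −[(0.65)(-0.25) − (-0.25)(-0.35)] = 0.2500
  C_31 = (-0.25)(-0.20) − (-0.15)(0.75) = 0.1625
  C_32 = −[(0.65)(-0.20) − (-0.15)(-0.15)] = 0.1525
  C_33 = (0.65)(0.75) − (-0.25)(-0.15) = 0.4500
det(I−A) = Σ_j (I−A)_1j·C_1j = (0.65)(0.4000) + (-0.25)(0.1600) + (-0.15)(0.3000) = 0.1750
adj(I−A) = Cᵀ =
  [ 0.4000   0.1875   0.1625]
  [ 0.1600   0.3375   0.1525]
  [ 0.3000   0.2500   0.4500]
(I − A)⁻¹ = adj(I−A) / det(I−A) ≈
  [   2.2857     1.0714     0.9286]
  [   0.9143     1.9286     0.8714]
  [   1.7143     1.4286     2.5714]
x = (I − A)⁻¹ d = adj(I−A)·d / det(I−A), with det(I−A) = 0.1750:
  x_1 = (0.4000·480 + 0.1875·200 + 0.1625·450) / 0.1750 = 302.625 / 0.1750 ≈ 1729.29
  x_2 = (0.1600·480 + 0.3375·200 + 0.1525·450) / 0.1750 = 212.925 / 0.1750 ≈ 1216.71
  x_3 = (0.3000·480 + 0.2500·200 + 0.4500·450) / 0.1750 = 396.50 / 0.1750 ≈ 2265.71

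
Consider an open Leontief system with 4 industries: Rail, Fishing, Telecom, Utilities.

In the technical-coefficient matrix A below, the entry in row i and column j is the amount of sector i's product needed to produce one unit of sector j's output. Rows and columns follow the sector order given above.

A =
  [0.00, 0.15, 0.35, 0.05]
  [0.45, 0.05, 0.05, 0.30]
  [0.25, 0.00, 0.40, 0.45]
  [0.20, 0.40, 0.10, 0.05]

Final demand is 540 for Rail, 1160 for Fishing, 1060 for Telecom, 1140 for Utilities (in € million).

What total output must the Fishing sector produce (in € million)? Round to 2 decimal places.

x_F = 5085.35

I − A =
  [   1.00    -0.15    -0.35    -0.05]
  [  -0.45     0.95    -0.05    -0.30]
  [  -0.25     0.00     0.60    -0.45]
  [  -0.20    -0.40    -0.10     0.95]
Compute the cofactors C_ij = (−1)^(i+j)·(3×3 minor ij) of I−A; the adjugate is their transpose:
adj(I−A) = Cᵀ =
  [ 0.417750   0.153750   0.291250   0.208500]
  [ 0.296125   0.403125   0.249875   0.261250]
  [ 0.362125   0.234125   0.690875   0.420250]
  [ 0.250750   0.226750   0.239250   0.444500]
det(I−A) = Σ_j (I−A)_1j·C_1j = (1.00)(0.417750) + (-0.15)(0.296125) + (-0.35)(0.362125) + (-0.05)(0.250750) = 0.23405
(I − A)⁻¹ = adj(I−A) / det(I−A) ≈
  [   1.7849     0.6569     1.2444     0.8908]
  [   1.2652     1.7224     1.0676     1.1162]
  [   1.5472     1.0003     2.9518     1.7956]
  [   1.0714     0.9688     1.0222     1.8992]
x = (I − A)⁻¹ d = adj(I−A)·d / det(I−A), with det(I−A) = 0.23405:
  x_R = (0.417750·540 + 0.153750·1160 + 0.291250·1060 + 0.208500·1140) / 0.23405 = 950.35 / 0.23405 ≈ 4060.46
  x_F = (0.296125·540 + 0.403125·1160 + 0.249875·1060 + 0.261250·1140) / 0.23405 = 1190.225 / 0.23405 ≈ 5085.35
  x_T = (0.362125·540 + 0.234125·1160 + 0.690875·1060 + 0.420250·1140) / 0.23405 = 1678.545 / 0.23405 ≈ 7171.74
  x_U = (0.250750·540 + 0.226750·1160 + 0.239250·1060 + 0.444500·1140) / 0.23405 = 1158.77 / 0.23405 ≈ 4950.95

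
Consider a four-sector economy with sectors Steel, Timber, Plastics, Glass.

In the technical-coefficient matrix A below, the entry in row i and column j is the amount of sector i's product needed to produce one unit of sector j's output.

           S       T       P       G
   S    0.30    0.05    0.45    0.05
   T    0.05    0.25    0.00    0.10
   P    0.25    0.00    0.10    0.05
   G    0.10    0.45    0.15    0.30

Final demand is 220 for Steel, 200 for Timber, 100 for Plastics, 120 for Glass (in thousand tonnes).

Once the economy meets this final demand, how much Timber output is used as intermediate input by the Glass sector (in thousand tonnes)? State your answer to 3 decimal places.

I − A =
  [   0.70    -0.05    -0.45    -0.05]
  [  -0.05     0.75     0.00    -0.10]
  [  -0.25     0.00     0.90    -0.05]
  [  -0.10    -0.45    -0.15     0.70]
Compute the cofactors C_ij = (−1)^(i+j)·(3×3 minor ij) of I−A; the adjugate is their transpose:
adj(I−A) = Cᵀ =
  [ 0.426375   0.061500   0.222375   0.055125]
  [ 0.043875   0.348375   0.031125   0.055125]
  [ 0.124875   0.030375   0.328875   0.036750]
  [ 0.115875   0.239250   0.122250   0.385875]
det(I−A) = Σ_j (I−A)_1j·C_1j = (0.70)(0.426375) + (-0.05)(0.043875) + (-0.45)(0.124875) + (-0.05)(0.115875) = 0.23428125
(I − A)⁻¹ = adj(I−A) / det(I−A) ≈
  [   1.8199     0.2625     0.9492     0.2353]
  [   0.1873     1.4870     0.1329     0.2353]
  [   0.5330     0.1297     1.4038     0.1569]
  [   0.4946     1.0212     0.5218     1.6471]
First solve x = (I − A)⁻¹ d = adj(I−A)·d / det(I−A); in particular x_G = (0.115875·220 + 0.239250·200 + 0.122250·100 + 0.385875·120) / 0.23428125 = 131.8725 / 0.23428125 ≈ 562.88115.
Intermediate flow from T to G: z_TG = a_TG · x_G = 0.10 × 131.8725 / 0.23428125 = 13.18725 / 0.23428125 ≈ 56.288.

z_TG = 56.288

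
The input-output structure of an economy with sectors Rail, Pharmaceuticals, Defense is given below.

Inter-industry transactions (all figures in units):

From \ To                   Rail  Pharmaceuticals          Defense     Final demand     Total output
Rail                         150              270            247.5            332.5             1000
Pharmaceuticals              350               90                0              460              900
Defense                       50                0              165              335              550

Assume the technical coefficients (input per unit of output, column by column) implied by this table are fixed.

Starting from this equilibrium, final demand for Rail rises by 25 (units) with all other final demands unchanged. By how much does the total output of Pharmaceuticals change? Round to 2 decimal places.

Technical coefficients a_ij = z_ij / X_j:
  a_RR = 150/1000 = 0.15, a_PR = 350/1000 = 0.35, a_DR = 50/1000 = 0.05
  a_RP = 270/900 = 0.30, a_PP = 90/900 = 0.10, a_DP = 0/900 = 0.00
  a_RD = 247.5/550 = 0.45, a_PD = 0/550 = 0.00, a_DD = 165/550 = 0.30
I − A =
  [   0.85    -0.30    -0.45]
  [  -0.35     0.90     0.00]
  [  -0.05     0.00     0.70]
Cofactors of I−A, C_ij = (−1)^(i+j)·(minor ij) (rows/columns in the sector order above):
  C_11 = (0.90)(0.70) − (0.00)(0.00) = 0.6300
  C_12 = −[(-0.35)(0.70) − (0.00)(-0.05)] = 0.2450
  C_13 = (-0.35)(0.00) − (0.90)(-0.05) = 0.0450
  C_21 = −[(-0.30)(0.70) − (-0.45)(0.00)] = 0.2100
  C_22 = (0.85)(0.70) − (-0.45)(-0.05) = 0.5725
  C_23 = −[(0.85)(0.00) − (-0.30)(-0.05)] = 0.0150
  C_31 = (-0.30)(0.00) − (-0.45)(0.90) = 0.4050
  C_32 = −[(0.85)(0.00) − (-0.45)(-0.35)] = 0.1575
  C_33 = (0.85)(0.90) − (-0.30)(-0.35) = 0.6600
det(I−A) = Σ_j (I−A)_1j·C_1j = (0.85)(0.6300) + (-0.30)(0.2450) + (-0.45)(0.0450) = 0.44175
adj(I−A) = Cᵀ =
  [ 0.6300   0.2100   0.4050]
  [ 0.2450   0.5725   0.1575]
  [ 0.0450   0.0150   0.6600]
(I − A)⁻¹ = adj(I−A) / det(I−A) ≈
  [   1.4261     0.4754     0.9168]
  [   0.5546     1.2960     0.3565]
  [   0.1019     0.0340     1.4941]
Δx = (I − A)⁻¹ Δd with Δd having +25 in the Rail component and 0 elsewhere.
So Δx_P = L_PR · (+25), where L_PR = adj(I−A)_PR / det(I−A) = 0.2450 / 0.44175.
Δx_P = 0.2450 × (+25) / 0.44175 = 6.125 / 0.44175 ≈ 13.87.

Δx_P = 13.87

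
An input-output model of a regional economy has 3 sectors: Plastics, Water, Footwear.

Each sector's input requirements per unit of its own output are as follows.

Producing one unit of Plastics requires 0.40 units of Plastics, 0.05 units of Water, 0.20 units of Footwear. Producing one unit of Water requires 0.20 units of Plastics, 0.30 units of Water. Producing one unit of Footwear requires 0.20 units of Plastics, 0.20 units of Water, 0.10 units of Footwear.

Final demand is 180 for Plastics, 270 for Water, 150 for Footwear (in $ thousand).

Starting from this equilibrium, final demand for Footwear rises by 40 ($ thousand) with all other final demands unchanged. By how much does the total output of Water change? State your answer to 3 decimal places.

I − A =
  [   0.60    -0.20    -0.20]
  [  -0.05     0.70    -0.20]
  [  -0.20     0.00     0.90]
Cofactors of I−A, C_ij = (−1)^(i+j)·(minor ij) (rows/columns in the sector order above):
  C_11 = (0.70)(0.90) − (-0.20)(0.00) = 0.6300
  C_12 = −[(-0.05)(0.90) − (-0.20)(-0.20)] = 0.0850
  C_13 = (-0.05)(0.00) − (0.70)(-0.20) = 0.1400
  C_21 = −[(-0.20)(0.90) − (-0.20)(0.00)] = 0.1800
  C_22 = (0.60)(0.90) − (-0.20)(-0.20) = 0.5000
  C_23 = −[(0.60)(0.00) − (-0.20)(-0.20)] = 0.0400
  C_31 = (-0.20)(-0.20) − (-0.20)(0.70) = 0.1800
  C_32 = −[(0.60)(-0.20) − (-0.20)(-0.05)] = 0.1300
  C_33 = (0.60)(0.70) − (-0.20)(-0.05) = 0.4100
det(I−A) = Σ_j (I−A)_1j·C_1j = (0.60)(0.6300) + (-0.20)(0.0850) + (-0.20)(0.1400) = 0.3330
adj(I−A) = Cᵀ =
  [ 0.6300   0.1800   0.1800]
  [ 0.0850   0.5000   0.1300]
  [ 0.1400   0.0400   0.4100]
(I − A)⁻¹ = adj(I−A) / det(I−A) ≈
  [   1.8919     0.5405     0.5405]
  [   0.2553     1.5015     0.3904]
  [   0.4204     0.1201     1.2312]
Δx = (I − A)⁻¹ Δd with Δd having +40 in the Footwear component and 0 elsewhere.
So Δx_W = L_WF · (+40), where L_WF = adj(I−A)_WF / det(I−A) = 0.1300 / 0.3330.
Δx_W = 0.1300 × (+40) / 0.3330 = 5.20 / 0.3330 ≈ 15.616.

Δx_W = 15.616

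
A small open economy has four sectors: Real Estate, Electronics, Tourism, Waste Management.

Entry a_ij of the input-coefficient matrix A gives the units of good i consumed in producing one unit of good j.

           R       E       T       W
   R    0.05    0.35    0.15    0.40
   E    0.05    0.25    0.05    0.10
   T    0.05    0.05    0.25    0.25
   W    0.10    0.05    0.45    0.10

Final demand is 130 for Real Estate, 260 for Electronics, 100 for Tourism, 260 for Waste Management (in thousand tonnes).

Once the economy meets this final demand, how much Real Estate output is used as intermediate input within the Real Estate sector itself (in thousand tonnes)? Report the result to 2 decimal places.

I − A =
  [   0.95    -0.35    -0.15    -0.40]
  [  -0.05     0.75    -0.05    -0.10]
  [  -0.05    -0.05     0.75    -0.25]
  [  -0.10    -0.05    -0.45     0.90]
Compute the cofactors C_ij = (−1)^(i+j)·(3×3 minor ij) of I−A; the adjugate is their transpose:
adj(I−A) = Cᵀ =
  [ 0.413000   0.229500   0.268000   0.283500]
  [ 0.041375   0.484875   0.100750   0.100250]
  [ 0.055625   0.078125   0.586250   0.196250]
  [ 0.076000   0.091500   0.328500   0.512000]
det(I−A) = Σ_j (I−A)_1j·C_1j = (0.95)(0.413000) + (-0.35)(0.041375) + (-0.15)(0.055625) + (-0.40)(0.076000) = 0.339125
(I − A)⁻¹ = adj(I−A) / det(I−A) ≈
  [   1.2178     0.6767     0.7903     0.8360]
  [   0.1220     1.4298     0.2971     0.2956]
  [   0.1640     0.2304     1.7287     0.5787]
  [   0.2241     0.2698     0.9687     1.5098]
First solve x = (I − A)⁻¹ d = adj(I−A)·d / det(I−A); in particular x_R = (0.413000·130 + 0.229500·260 + 0.268000·100 + 0.283500·260) / 0.339125 = 213.87 / 0.339125 ≈ 630.6524.
Intermediate flow from R to R: z_RR = a_RR · x_R = 0.05 × 213.87 / 0.339125 = 10.6935 / 0.339125 ≈ 31.53.

z_RR = 31.53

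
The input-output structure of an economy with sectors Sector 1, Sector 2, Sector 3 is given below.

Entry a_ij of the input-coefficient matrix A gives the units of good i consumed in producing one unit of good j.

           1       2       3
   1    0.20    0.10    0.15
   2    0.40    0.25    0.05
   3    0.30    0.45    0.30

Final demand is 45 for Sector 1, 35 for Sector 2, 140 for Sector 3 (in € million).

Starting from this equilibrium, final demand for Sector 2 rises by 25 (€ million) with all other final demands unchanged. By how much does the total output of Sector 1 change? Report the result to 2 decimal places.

I − A =
  [   0.80    -0.10    -0.15]
  [  -0.40     0.75    -0.05]
  [  -0.30    -0.45     0.70]
Cofactors of I−A, C_ij = (−1)^(i+j)·(minor ij) (rows/columns in the sector order above):
  C_11 = (0.75)(0.70) − (-0.05)(-0.45) = 0.5025
  C_12 = −[(-0.40)(0.70) − (-0.05)(-0.30)] = 0.2950
  C_13 = (-0.40)(-0.45) − (0.75)(-0.30) = 0.4050
  C_21 = −[(-0.10)(0.70) − (-0.15)(-0.45)] = 0.1375
  C_22 = (0.80)(0.70) − (-0.15)(-0.30) = 0.5150
  C_23 = −[(0.80)(-0.45) − (-0.10)(-0.30)] = 0.3900
  C_31 = (-0.10)(-0.05) − (-0.15)(0.75) = 0.1175
  C_32 = −[(0.80)(-0.05) − (-0.15)(-0.40)] = 0.1000
  C_33 = (0.80)(0.75) − (-0.10)(-0.40) = 0.5600
det(I−A) = Σ_j (I−A)_1j·C_1j = (0.80)(0.5025) + (-0.10)(0.2950) + (-0.15)(0.4050) = 0.31175
adj(I−A) = Cᵀ =
  [ 0.5025   0.1375   0.1175]
  [ 0.2950   0.5150   0.1000]
  [ 0.4050   0.3900   0.5600]
(I − A)⁻¹ = adj(I−A) / det(I−A) ≈
  [   1.6119     0.4411     0.3769]
  [   0.9463     1.6520     0.3208]
  [   1.2991     1.2510     1.7963]
Δx = (I − A)⁻¹ Δd with Δd having +25 in the Sector 2 component and 0 elsewhere.
So Δx_1 = L_12 · (+25), where L_12 = adj(I−A)_12 / det(I−A) = 0.1375 / 0.31175.
Δx_1 = 0.1375 × (+25) / 0.31175 = 3.4375 / 0.31175 ≈ 11.03.

Δx_1 = 11.03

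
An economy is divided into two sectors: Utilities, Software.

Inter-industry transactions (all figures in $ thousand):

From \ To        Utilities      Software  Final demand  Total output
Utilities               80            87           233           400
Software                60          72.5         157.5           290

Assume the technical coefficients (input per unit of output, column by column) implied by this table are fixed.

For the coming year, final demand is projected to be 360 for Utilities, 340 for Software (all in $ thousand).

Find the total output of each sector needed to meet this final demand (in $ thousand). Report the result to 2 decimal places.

x_1 = 670.27, x_2 = 587.39

Technical coefficients a_ij = z_ij / X_j:
  a_11 = 80/400 = 0.20, a_21 = 60/400 = 0.15
  a_12 = 87/290 = 0.30, a_22 = 72.5/290 = 0.25
I − A =
  [   0.80    -0.30]
  [  -0.15     0.75]
det(I−A) = (0.80)(0.75) − (-0.30)(-0.15) = 0.5550
adj(I−A) = [[0.75, 0.30], [0.15, 0.80]]
(I − A)⁻¹ = adj(I−A) / det(I−A) ≈
  [   1.3514     0.5405]
  [   0.2703     1.4414]
x = (I − A)⁻¹ d = adj(I−A)·d / det(I−A), with det(I−A) = 0.5550:
  x_1 = (0.75·360 + 0.30·340) / 0.5550 = 372.00 / 0.5550 ≈ 670.27
  x_2 = (0.15·360 + 0.80·340) / 0.5550 = 326.00 / 0.5550 ≈ 587.39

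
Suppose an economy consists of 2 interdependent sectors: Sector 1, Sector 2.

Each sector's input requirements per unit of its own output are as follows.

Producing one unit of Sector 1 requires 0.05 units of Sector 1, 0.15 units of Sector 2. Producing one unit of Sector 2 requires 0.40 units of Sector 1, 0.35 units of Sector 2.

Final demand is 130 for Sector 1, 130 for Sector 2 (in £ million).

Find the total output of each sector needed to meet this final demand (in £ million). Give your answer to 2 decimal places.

I − A =
  [   0.95    -0.40]
  [  -0.15     0.65]
det(I−A) = (0.95)(0.65) − (-0.40)(-0.15) = 0.5575
adj(I−A) = [[0.65, 0.40], [0.15, 0.95]]
(I − A)⁻¹ = adj(I−A) / det(I−A) ≈
  [   1.1659     0.7175]
  [   0.2691     1.7040]
x = (I − A)⁻¹ d = adj(I−A)·d / det(I−A), with det(I−A) = 0.5575:
  x_1 = (0.65·130 + 0.40·130) / 0.5575 = 136.50 / 0.5575 ≈ 244.84
  x_2 = (0.15·130 + 0.95·130) / 0.5575 = 143.00 / 0.5575 ≈ 256.50

x_1 = 244.84, x_2 = 256.50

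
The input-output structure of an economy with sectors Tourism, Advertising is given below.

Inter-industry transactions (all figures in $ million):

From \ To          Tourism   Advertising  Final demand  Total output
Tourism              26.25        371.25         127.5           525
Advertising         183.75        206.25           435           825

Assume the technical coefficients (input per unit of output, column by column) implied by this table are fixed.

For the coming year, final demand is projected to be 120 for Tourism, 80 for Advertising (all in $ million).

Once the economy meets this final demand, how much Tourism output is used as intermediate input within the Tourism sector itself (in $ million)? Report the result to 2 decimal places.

Technical coefficients a_ij = z_ij / X_j:
  a_11 = 26.25/525 = 0.05, a_21 = 183.75/525 = 0.35
  a_12 = 371.25/825 = 0.45, a_22 = 206.25/825 = 0.25
I − A =
  [   0.95    -0.45]
  [  -0.35     0.75]
det(I−A) = (0.95)(0.75) − (-0.45)(-0.35) = 0.5550
adj(I−A) = [[0.75, 0.45], [0.35, 0.95]]
(I − A)⁻¹ = adj(I−A) / det(I−A) ≈
  [   1.3514     0.8108]
  [   0.6306     1.7117]
First solve x = (I − A)⁻¹ d = adj(I−A)·d / det(I−A); in particular x_1 = (0.75·120 + 0.45·80) / 0.5550 = 126.00 / 0.5550 ≈ 227.0270.
Intermediate flow from 1 to 1: z_11 = a_11 · x_1 = 0.05 × 126.00 / 0.5550 = 6.30 / 0.5550 ≈ 11.35.

z_11 = 11.35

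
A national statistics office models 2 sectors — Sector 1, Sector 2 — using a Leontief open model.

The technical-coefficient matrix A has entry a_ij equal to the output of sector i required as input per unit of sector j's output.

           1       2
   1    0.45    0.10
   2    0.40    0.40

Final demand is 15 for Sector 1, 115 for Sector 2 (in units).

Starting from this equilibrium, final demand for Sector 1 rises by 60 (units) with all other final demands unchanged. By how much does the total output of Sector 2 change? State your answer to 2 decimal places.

Δx_2 = 82.76

I − A =
  [   0.55    -0.10]
  [  -0.40     0.60]
det(I−A) = (0.55)(0.60) − (-0.10)(-0.40) = 0.2900
adj(I−A) = [[0.60, 0.10], [0.40, 0.55]]
(I − A)⁻¹ = adj(I−A) / det(I−A) ≈
  [   2.0690     0.3448]
  [   1.3793     1.8966]
Δx = (I − A)⁻¹ Δd with Δd having +60 in the Sector 1 component and 0 elsewhere.
So Δx_2 = L_21 · (+60), where L_21 = adj(I−A)_21 / det(I−A) = 0.40 / 0.2900.
Δx_2 = 0.40 × (+60) / 0.2900 = 24.00 / 0.2900 ≈ 82.76.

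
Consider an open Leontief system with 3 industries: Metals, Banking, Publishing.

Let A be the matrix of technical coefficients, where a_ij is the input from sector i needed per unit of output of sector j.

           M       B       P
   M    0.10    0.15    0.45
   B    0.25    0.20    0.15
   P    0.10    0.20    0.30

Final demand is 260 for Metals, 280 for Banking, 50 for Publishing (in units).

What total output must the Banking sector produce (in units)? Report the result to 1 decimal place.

x_B = 578.4

I − A =
  [   0.90    -0.15    -0.45]
  [  -0.25     0.80    -0.15]
  [  -0.10    -0.20     0.70]
Cofactors of I−A, C_ij = (−1)^(i+j)·(minor ij) (rows/columns in the sector order above):
  C_11 = (0.80)(0.70) − (-0.15)(-0.20) = 0.5300
  C_12 = −[(-0.25)(0.70) − (-0.15)(-0.10)] = 0.1900
  C_13 = (-0.25)(-0.20) − (0.80)(-0.10) = 0.1300
  C_21 = −[(-0.15)(0.70) − (-0.45)(-0.20)] = 0.1950
  C_22 = (0.90)(0.70) − (-0.45)(-0.10) = 0.5850
  C_23 = −[(0.90)(-0.20) − (-0.15)(-0.10)] = 0.1950
  C_31 = (-0.15)(-0.15) − (-0.45)(0.80) = 0.3825
  C_32 = −[(0.90)(-0.15) − (-0.45)(-0.25)] = 0.2475
  C_33 = (0.90)(0.80) − (-0.15)(-0.25) = 0.6825
det(I−A) = Σ_j (I−A)_1j·C_1j = (0.90)(0.5300) + (-0.15)(0.1900) + (-0.45)(0.1300) = 0.3900
adj(I−A) = Cᵀ =
  [ 0.5300   0.1950   0.3825]
  [ 0.1900   0.5850   0.2475]
  [ 0.1300   0.1950   0.6825]
(I − A)⁻¹ = adj(I−A) / det(I−A) ≈
  [   1.3590     0.5000     0.9808]
  [   0.4872     1.5000     0.6346]
  [   0.3333     0.5000     1.7500]
x = (I − A)⁻¹ d = adj(I−A)·d / det(I−A), with det(I−A) = 0.3900:
  x_M = (0.5300·260 + 0.1950·280 + 0.3825·50) / 0.3900 = 211.525 / 0.3900 ≈ 542.4
  x_B = (0.1900·260 + 0.5850·280 + 0.2475·50) / 0.3900 = 225.575 / 0.3900 ≈ 578.4
  x_P = (0.1300·260 + 0.1950·280 + 0.6825·50) / 0.3900 = 122.525 / 0.3900 ≈ 314.2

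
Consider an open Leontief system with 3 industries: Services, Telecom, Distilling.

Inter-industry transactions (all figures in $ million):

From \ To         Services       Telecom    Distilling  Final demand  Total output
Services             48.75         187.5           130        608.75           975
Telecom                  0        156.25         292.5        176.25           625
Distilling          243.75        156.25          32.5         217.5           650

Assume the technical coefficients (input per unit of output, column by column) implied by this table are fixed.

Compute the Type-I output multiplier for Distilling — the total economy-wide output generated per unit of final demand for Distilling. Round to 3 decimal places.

m_3 = 2.857

Technical coefficients a_ij = z_ij / X_j:
  a_11 = 48.75/975 = 0.05, a_21 = 0/975 = 0.00, a_31 = 243.75/975 = 0.25
  a_12 = 187.5/625 = 0.30, a_22 = 156.25/625 = 0.25, a_32 = 156.25/625 = 0.25
  a_13 = 130/650 = 0.20, a_23 = 292.5/650 = 0.45, a_33 = 32.5/650 = 0.05
I − A =
  [   0.95    -0.30    -0.20]
  [   0.00     0.75    -0.45]
  [  -0.25    -0.25     0.95]
Cofactors of I−A, C_ij = (−1)^(i+j)·(minor ij) (rows/columns in the sector order above):
  C_11 = (0.75)(0.95) − (-0.45)(-0.25) = 0.6000
  C_12 = −[(0.00)(0.95) − (-0.45)(-0.25)] = 0.1125
  C_13 = (0.00)(-0.25) − (0.75)(-0.25) = 0.1875
  C_21 = −[(-0.30)(0.95) − (-0.20)(-0.25)] = 0.3350
  C_22 = (0.95)(0.95) − (-0.20)(-0.25) = 0.8525
  C_23 = −[(0.95)(-0.25) − (-0.30)(-0.25)] = 0.3125
  C_31 = (-0.30)(-0.45) − (-0.20)(0.75) = 0.2850
  C_32 = −[(0.95)(-0.45) − (-0.20)(0.00)] = 0.4275
  C_33 = (0.95)(0.75) − (-0.30)(0.00) = 0.7125
det(I−A) = Σ_j (I−A)_1j·C_1j = (0.95)(0.6000) + (-0.30)(0.1125) + (-0.20)(0.1875) = 0.49875
adj(I−A) = Cᵀ =
  [ 0.6000   0.3350   0.2850]
  [ 0.1125   0.8525   0.4275]
  [ 0.1875   0.3125   0.7125]
(I − A)⁻¹ = adj(I−A) / det(I−A) ≈
  [   1.2030     0.6717     0.5714]
  [   0.2256     1.7093     0.8571]
  [   0.3759     0.6266     1.4286]
The output multiplier for sector j is the column-j sum of the Leontief inverse (I − A)⁻¹ = adj(I−A) / det(I−A).
Column 3 of adj(I−A): (0.2850, 0.4275, 0.7125); det(I−A) = 0.49875.
m_3 = (0.2850 + 0.4275 + 0.7125) / 0.49875 = 1.425 / 0.49875 ≈ 2.857.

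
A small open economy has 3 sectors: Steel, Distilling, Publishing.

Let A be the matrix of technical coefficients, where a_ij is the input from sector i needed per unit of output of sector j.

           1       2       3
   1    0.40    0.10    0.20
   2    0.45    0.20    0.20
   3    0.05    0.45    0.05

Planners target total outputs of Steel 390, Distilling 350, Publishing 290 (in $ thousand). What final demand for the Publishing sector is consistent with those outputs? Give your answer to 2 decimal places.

d_3 = 98.50

I − A =
  [   0.60    -0.10    -0.20]
  [  -0.45     0.80    -0.20]
  [  -0.05    -0.45     0.95]
d = (I − A) x:
  d_1 = (+0.60)·390 + (-0.10)·350 + (-0.20)·290 = 141.00
  d_2 = (-0.45)·390 + (+0.80)·350 + (-0.20)·290 = 46.50
  d_3 = (-0.05)·390 + (-0.45)·350 + (+0.95)·290 = 98.50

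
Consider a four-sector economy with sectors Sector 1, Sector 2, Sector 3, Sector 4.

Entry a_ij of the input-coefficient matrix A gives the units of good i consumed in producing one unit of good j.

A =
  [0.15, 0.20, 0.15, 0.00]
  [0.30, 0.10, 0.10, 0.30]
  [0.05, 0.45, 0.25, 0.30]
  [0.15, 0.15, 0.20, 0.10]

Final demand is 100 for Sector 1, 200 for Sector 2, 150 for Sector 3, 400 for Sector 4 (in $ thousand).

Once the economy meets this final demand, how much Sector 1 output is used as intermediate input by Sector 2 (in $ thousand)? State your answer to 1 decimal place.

I − A =
  [   0.85    -0.20    -0.15     0.00]
  [  -0.30     0.90    -0.10    -0.30]
  [  -0.05    -0.45     0.75    -0.30]
  [  -0.15    -0.15    -0.20     0.90]
Compute the cofactors C_ij = (−1)^(i+j)·(3×3 minor ij) of I−A; the adjugate is their transpose:
adj(I−A) = Cᵀ =
  [ 0.447750   0.190500   0.144750   0.111750]
  [ 0.230250   0.509250   0.174750   0.228000]
  [ 0.234000   0.400500   0.587250   0.329250]
  [ 0.165000   0.205625   0.183750   0.462500]
det(I−A) = Σ_j (I−A)_1j·C_1j = (0.85)(0.447750) + (-0.20)(0.230250) + (-0.15)(0.234000) + (0.00)(0.165000) = 0.2994375
(I − A)⁻¹ = adj(I−A) / det(I−A) ≈
  [   1.4953     0.6362     0.4834     0.3732]
  [   0.7689     1.7007     0.5836     0.7614]
  [   0.7815     1.3375     1.9612     1.0996]
  [   0.5510     0.6867     0.6137     1.5446]
First solve x = (I − A)⁻¹ d = adj(I−A)·d / det(I−A); in particular x_2 = (0.230250·100 + 0.509250·200 + 0.174750·150 + 0.228000·400) / 0.2994375 = 242.2875 / 0.2994375 ≈ 809.142.
Intermediate flow from 1 to 2: z_12 = a_12 · x_2 = 0.20 × 242.2875 / 0.2994375 = 48.4575 / 0.2994375 ≈ 161.8.

z_12 = 161.8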